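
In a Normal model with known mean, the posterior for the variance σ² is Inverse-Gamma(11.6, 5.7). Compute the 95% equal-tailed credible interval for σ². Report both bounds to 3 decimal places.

Inverse-Gamma(11.6, 5.7) quantiles: F⁻¹(0.025) and F⁻¹(0.975).
Equivalently, 1/σ² ~ Gamma(11.6, rate = 5.7); invert its 0.975 and 0.025 quantiles.
Posterior mean ≈ 0.538, SD ≈ 0.174; a Normal approximation gives roughly [0.198, 0.878].
Exact: lower = 0.297; upper = 0.964.

[0.297, 0.964]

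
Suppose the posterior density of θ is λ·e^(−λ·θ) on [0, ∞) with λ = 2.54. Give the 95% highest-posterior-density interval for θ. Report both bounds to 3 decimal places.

[0.000, 1.179]

The exponential density is strictly decreasing on [0, ∞), so the HPD interval is anchored at 0: [0, q] with P(θ ≤ q) = 0.95.
q = −ln(1 − 0.95) / 2.54 = 2.9957 / 2.54 = 1.179.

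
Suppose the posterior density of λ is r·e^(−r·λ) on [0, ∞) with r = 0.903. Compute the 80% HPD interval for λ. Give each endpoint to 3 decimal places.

[0.000, 1.782]

The exponential density is strictly decreasing on [0, ∞), so the HPD interval is anchored at 0: [0, q] with P(λ ≤ q) = 0.80.
q = −ln(1 − 0.80) / 0.903 = 1.6094 / 0.903 = 1.782.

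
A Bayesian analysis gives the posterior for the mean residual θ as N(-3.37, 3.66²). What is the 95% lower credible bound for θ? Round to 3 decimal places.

-9.390

Need L with P(θ ≥ L) = 0.95: L = -3.37 − z_{0.05}·3.66.
z = 1.645; L = -3.37 − 1.645 × 3.66 = -9.390.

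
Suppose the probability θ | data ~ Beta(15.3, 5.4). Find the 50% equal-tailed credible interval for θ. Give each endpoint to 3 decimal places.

Posterior: Beta(15.3, 5.4).
Equal-tailed 50% interval: the 0.25 and 0.75 quantiles of Beta(15.3, 5.4).
Posterior mean ≈ 0.739, SD ≈ 0.094; a Normal approximation gives roughly [0.676, 0.803].
Exact: F⁻¹(0.25) = 0.678; F⁻¹(0.75) = 0.808.

[0.678, 0.808]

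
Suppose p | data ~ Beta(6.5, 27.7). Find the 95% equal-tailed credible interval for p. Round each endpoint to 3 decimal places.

Posterior: Beta(6.5, 27.7).
Equal-tailed 95% interval: the 0.025 and 0.975 quantiles of Beta(6.5, 27.7).
Posterior mean ≈ 0.190, SD ≈ 0.066; a Normal approximation gives roughly [0.060, 0.320].
Exact: F⁻¹(0.025) = 0.079; F⁻¹(0.975) = 0.335.

[0.079, 0.335]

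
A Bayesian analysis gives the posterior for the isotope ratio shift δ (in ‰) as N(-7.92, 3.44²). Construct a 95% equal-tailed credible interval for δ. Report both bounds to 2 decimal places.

[-14.66, -1.18]

The posterior is symmetric, so the 95% equal-tailed interval is δ = -7.92 ± z·3.44 with z = 1.960.
Half-width: 1.960 × 3.44 = 6.74.
-7.92 − 6.74 = -14.66; -7.92 + 6.74 = -1.18.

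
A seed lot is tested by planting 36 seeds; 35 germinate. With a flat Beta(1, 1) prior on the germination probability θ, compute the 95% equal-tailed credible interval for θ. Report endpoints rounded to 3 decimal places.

[0.858, 0.993]

Posterior: Beta(1+35, 1+1) = Beta(36, 2).
Equal-tailed 95% interval: the 0.025 and 0.975 quantiles of Beta(36, 2).
Posterior mean ≈ 0.947, SD ≈ 0.036; a Normal approximation gives roughly [0.877, 1.017].
Exact: F⁻¹(0.025) = 0.858; F⁻¹(0.975) = 0.993.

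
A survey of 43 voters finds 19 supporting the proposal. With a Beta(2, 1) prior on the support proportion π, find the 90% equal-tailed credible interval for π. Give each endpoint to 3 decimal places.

Posterior: Beta(2+19, 1+24) = Beta(21, 25).
Equal-tailed 90% interval: the 0.05 and 0.95 quantiles of Beta(21, 25).
Posterior mean ≈ 0.457, SD ≈ 0.073; a Normal approximation gives roughly [0.337, 0.576].
Exact: F⁻¹(0.05) = 0.338; F⁻¹(0.95) = 0.577.

[0.338, 0.577]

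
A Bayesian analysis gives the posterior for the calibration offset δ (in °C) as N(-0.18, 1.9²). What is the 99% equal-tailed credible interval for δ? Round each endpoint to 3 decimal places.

The posterior is symmetric, so the 99% equal-tailed interval is δ = -0.18 ± z·1.9 with z = 2.576.
Half-width: 2.576 × 1.9 = 4.894.
-0.18 − 4.894 = -5.074; -0.18 + 4.894 = 4.714.

[-5.074, 4.714]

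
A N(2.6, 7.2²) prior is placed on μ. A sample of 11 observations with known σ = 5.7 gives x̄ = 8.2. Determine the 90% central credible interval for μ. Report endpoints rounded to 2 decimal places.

Posterior precision = 1/7.2² + 11/5.7² = 0.0193 + 0.3386 = 0.3579, so posterior SD = 1.6717.
Posterior mean = (2.6/7.2² + 11·8.2/5.7²) / 0.3579 = 7.8981.
Interval: 7.8981 ± 1.645 × 1.6717 → [5.15, 10.65].

[5.15, 10.65]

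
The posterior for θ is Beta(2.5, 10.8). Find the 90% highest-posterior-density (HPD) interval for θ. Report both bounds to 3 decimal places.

[0.027, 0.341]

The posterior is unimodal and skewed, so the HPD interval has equal density at both endpoints and is the shortest 90% interval.
Solving f(0.027) = f(0.341) with F(0.341) − F(0.027) = 0.90 gives [0.027, 0.341].
For comparison, the equal-tailed interval is [0.048, 0.382]; the HPD is narrower and shifted toward the mode.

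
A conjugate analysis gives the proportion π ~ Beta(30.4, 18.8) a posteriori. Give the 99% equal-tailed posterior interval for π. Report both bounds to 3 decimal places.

Posterior: Beta(30.4, 18.8).
Equal-tailed 99% interval: the 0.005 and 0.995 quantiles of Beta(30.4, 18.8).
Posterior mean ≈ 0.618, SD ≈ 0.069; a Normal approximation gives roughly [0.441, 0.795].
Exact: F⁻¹(0.005) = 0.436; F⁻¹(0.995) = 0.782.

[0.436, 0.782]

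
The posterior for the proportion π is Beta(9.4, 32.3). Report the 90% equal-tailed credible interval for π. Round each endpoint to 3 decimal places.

[0.128, 0.338]

Posterior: Beta(9.4, 32.3).
Equal-tailed 90% interval: the 0.05 and 0.95 quantiles of Beta(9.4, 32.3).
Posterior mean ≈ 0.225, SD ≈ 0.064; a Normal approximation gives roughly [0.120, 0.331].
Exact: F⁻¹(0.05) = 0.128; F⁻¹(0.95) = 0.338.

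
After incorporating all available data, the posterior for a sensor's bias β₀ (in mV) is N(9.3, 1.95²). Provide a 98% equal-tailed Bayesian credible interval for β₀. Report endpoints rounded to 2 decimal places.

The posterior is symmetric, so the 98% equal-tailed interval is β₀ = 9.3 ± z·1.95 with z = 2.326.
Half-width: 2.326 × 1.95 = 4.54.
9.3 − 4.54 = 4.76; 9.3 + 4.54 = 13.84.

[4.76, 13.84]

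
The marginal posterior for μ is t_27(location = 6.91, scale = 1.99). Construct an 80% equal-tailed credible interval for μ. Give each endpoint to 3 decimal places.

The t_27 distribution is symmetric; the 80% interval is 6.91 ± t·1.99 with t_{0.9,27} = 1.314.
Half-width: 1.314 × 1.99 = 2.614.
6.91 − 2.614 = 4.296; 6.91 + 2.614 = 9.524.

[4.296, 9.524]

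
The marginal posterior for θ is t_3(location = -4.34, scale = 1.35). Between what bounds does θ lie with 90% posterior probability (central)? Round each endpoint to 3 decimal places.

The t_3 distribution is symmetric; the 90% interval is -4.34 ± t·1.35 with t_{0.95,3} = 2.353.
Half-width: 2.353 × 1.35 = 3.177.
-4.34 − 3.177 = -7.517; -4.34 + 3.177 = -1.163.

[-7.517, -1.163]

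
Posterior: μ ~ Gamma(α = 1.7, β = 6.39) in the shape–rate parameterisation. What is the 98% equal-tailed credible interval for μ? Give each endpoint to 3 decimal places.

Posterior: Gamma(shape 1.7, rate 6.39).
Equal-tailed 98% interval: Gamma(1.7, 6.39) quantiles at 0.01 and 0.99.
Posterior mean ≈ 0.266, SD ≈ 0.204; a Normal approximation gives roughly [-0.209, 0.741].
Exact: lower = 0.014; upper = 0.950.

[0.014, 0.950]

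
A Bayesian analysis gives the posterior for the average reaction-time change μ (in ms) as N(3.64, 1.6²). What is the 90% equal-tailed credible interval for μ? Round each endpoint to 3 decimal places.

The posterior is symmetric, so the 90% equal-tailed interval is μ = 3.64 ± z·1.6 with z = 1.645.
Half-width: 1.645 × 1.6 = 2.632.
3.64 − 2.632 = 1.008; 3.64 + 2.632 = 6.272.

[1.008, 6.272]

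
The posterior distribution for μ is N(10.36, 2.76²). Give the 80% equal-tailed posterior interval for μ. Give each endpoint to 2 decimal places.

[6.82, 13.90]

The posterior is symmetric, so the 80% equal-tailed interval is μ = 10.36 ± z·2.76 with z = 1.282.
Half-width: 1.282 × 2.76 = 3.54.
10.36 − 3.54 = 6.82; 10.36 + 3.54 = 13.90.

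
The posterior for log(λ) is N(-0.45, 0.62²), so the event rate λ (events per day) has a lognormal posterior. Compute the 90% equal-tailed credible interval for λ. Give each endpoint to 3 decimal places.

On the log scale the 90% interval is -0.45 ± 1.645 × 0.62 = [-1.4698, 0.5698].
Exponentiate: [e^-1.4698, e^0.5698] = [0.230, 1.768].

[0.230, 1.768]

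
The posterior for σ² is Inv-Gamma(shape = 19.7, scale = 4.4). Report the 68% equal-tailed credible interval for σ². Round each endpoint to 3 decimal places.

[0.183, 0.287]

Inverse-Gamma(19.7, 4.4) quantiles: F⁻¹(0.16) and F⁻¹(0.84).
Equivalently, 1/σ² ~ Gamma(19.7, rate = 4.4); invert its 0.84 and 0.16 quantiles.
Posterior mean ≈ 0.235, SD ≈ 0.056; a Normal approximation gives roughly [0.180, 0.291].
Exact: lower = 0.183; upper = 0.287.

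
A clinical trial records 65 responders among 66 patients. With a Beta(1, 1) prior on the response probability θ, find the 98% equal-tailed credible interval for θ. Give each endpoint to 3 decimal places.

Posterior: Beta(1+65, 1+1) = Beta(66, 2).
Equal-tailed 98% interval: the 0.01 and 0.99 quantiles of Beta(66, 2).
Posterior mean ≈ 0.971, SD ≈ 0.020; a Normal approximation gives roughly [0.923, 1.018].
Exact: F⁻¹(0.01) = 0.905; F⁻¹(0.99) = 0.998.

[0.905, 0.998]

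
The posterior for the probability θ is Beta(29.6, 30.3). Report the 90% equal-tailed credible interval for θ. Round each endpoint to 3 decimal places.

Posterior: Beta(29.6, 30.3).
Equal-tailed 90% interval: the 0.05 and 0.95 quantiles of Beta(29.6, 30.3).
Posterior mean ≈ 0.494, SD ≈ 0.064; a Normal approximation gives roughly [0.389, 0.600].
Exact: F⁻¹(0.05) = 0.389; F⁻¹(0.95) = 0.600.

[0.389, 0.600]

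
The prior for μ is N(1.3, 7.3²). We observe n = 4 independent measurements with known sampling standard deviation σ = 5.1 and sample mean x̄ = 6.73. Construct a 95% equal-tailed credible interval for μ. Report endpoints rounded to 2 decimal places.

[1.42, 10.86]

Posterior precision = 1/7.3² + 4/5.1² = 0.0188 + 0.1538 = 0.1726, so posterior SD = 2.4074.
Posterior mean = (1.3/7.3² + 4·6.73/5.1²) / 0.1726 = 6.1395.
Interval: 6.1395 ± 1.960 × 2.4074 → [1.42, 10.86].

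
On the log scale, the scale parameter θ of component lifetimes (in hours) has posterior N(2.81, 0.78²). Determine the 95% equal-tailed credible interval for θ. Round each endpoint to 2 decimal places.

[3.60, 76.61]

On the log scale the 95% interval is 2.81 ± 1.960 × 0.78 = [1.2812, 4.3388].
Exponentiate: [e^1.2812, e^4.3388] = [3.60, 76.61].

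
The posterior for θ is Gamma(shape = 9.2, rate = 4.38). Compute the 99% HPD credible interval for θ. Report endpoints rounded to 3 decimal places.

The posterior is unimodal and skewed, so the HPD interval has equal density at both endpoints and is the shortest 99% interval.
Solving f(0.642) = f(4.123) with F(4.123) − F(0.642) = 0.99 gives [0.642, 4.123].
For comparison, the equal-tailed interval is [0.741, 4.307]; the HPD is narrower and shifted toward the mode.

[0.642, 4.123]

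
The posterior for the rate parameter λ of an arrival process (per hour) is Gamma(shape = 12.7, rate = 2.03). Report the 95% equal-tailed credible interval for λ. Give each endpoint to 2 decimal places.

[3.30, 10.14]

Posterior: Gamma(shape 12.7, rate 2.03).
Equal-tailed 95% interval: Gamma(12.7, 2.03) quantiles at 0.025 and 0.975.
Posterior mean ≈ 6.26, SD ≈ 1.76; a Normal approximation gives roughly [2.82, 9.70].
Exact: lower = 3.30; upper = 10.14.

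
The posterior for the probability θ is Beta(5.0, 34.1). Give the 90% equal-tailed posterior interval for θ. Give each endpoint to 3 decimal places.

Posterior: Beta(5.0, 34.1).
Equal-tailed 90% interval: the 0.05 and 0.95 quantiles of Beta(5.0, 34.1).
Posterior mean ≈ 0.128, SD ≈ 0.053; a Normal approximation gives roughly [0.041, 0.215].
Exact: F⁻¹(0.05) = 0.053; F⁻¹(0.95) = 0.224.

[0.053, 0.224]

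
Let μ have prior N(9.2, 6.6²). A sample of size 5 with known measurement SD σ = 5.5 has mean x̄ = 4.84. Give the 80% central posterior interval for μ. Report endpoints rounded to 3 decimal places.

[2.418, 8.325]

Posterior precision = 1/6.6² + 5/5.5² = 0.0230 + 0.1653 = 0.1882, so posterior SD = 2.3048.
Posterior mean = (9.2/6.6² + 5·4.84/5.5²) / 0.1882 = 5.3717.
Interval: 5.3717 ± 1.282 × 2.3048 → [2.418, 8.325].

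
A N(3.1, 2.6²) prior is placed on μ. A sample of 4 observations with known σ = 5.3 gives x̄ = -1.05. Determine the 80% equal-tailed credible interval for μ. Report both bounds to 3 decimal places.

Posterior precision = 1/2.6² + 4/5.3² = 0.1479 + 0.1424 = 0.2903, so posterior SD = 1.8559.
Posterior mean = (3.1/2.6² + 4·-1.05/5.3²) / 0.2903 = 1.0645.
Interval: 1.0645 ± 1.282 × 1.8559 → [-1.314, 3.443].

[-1.314, 3.443]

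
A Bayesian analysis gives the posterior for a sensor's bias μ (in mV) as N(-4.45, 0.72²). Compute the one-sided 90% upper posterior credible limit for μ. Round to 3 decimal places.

-3.527

Need U with P(μ ≤ U) = 0.90: U = -4.45 + z_{0.1}·0.72.
z = 1.282; U = -4.45 + 1.282 × 0.72 = -3.527.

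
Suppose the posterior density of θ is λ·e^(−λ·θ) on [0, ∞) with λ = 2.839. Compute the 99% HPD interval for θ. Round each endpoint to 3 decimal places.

The exponential density is strictly decreasing on [0, ∞), so the HPD interval is anchored at 0: [0, q] with P(θ ≤ q) = 0.99.
q = −ln(1 − 0.99) / 2.839 = 4.6052 / 2.839 = 1.622.

[0.000, 1.622]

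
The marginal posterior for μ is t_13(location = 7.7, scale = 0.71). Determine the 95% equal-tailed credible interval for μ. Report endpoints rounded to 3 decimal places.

The t_13 distribution is symmetric; the 95% interval is 7.7 ± t·0.71 with t_{0.975,13} = 2.160.
Half-width: 2.160 × 0.71 = 1.534.
7.7 − 1.534 = 6.166; 7.7 + 1.534 = 9.234.

[6.166, 9.234]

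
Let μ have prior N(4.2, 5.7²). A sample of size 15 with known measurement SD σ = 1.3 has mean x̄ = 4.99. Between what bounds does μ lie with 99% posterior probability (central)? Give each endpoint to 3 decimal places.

Posterior precision = 1/5.7² + 15/1.3² = 0.0308 + 8.8757 = 8.9065, so posterior SD = 0.3351.
Posterior mean = (4.2/5.7² + 15·4.99/1.3²) / 8.9065 = 4.9873.
Interval: 4.9873 ± 2.576 × 0.3351 → [4.124, 5.850].

[4.124, 5.850]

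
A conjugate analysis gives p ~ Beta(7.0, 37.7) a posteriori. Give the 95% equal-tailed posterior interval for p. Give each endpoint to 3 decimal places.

Posterior: Beta(7.0, 37.7).
Equal-tailed 95% interval: the 0.025 and 0.975 quantiles of Beta(7.0, 37.7).
Posterior mean ≈ 0.157, SD ≈ 0.054; a Normal approximation gives roughly [0.051, 0.262].
Exact: F⁻¹(0.025) = 0.067; F⁻¹(0.975) = 0.275.

[0.067, 0.275]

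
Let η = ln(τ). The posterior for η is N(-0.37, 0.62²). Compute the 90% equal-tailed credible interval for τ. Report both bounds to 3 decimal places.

On the log scale the 90% interval is -0.37 ± 1.645 × 0.62 = [-1.3898, 0.6498].
Exponentiate: [e^-1.3898, e^0.6498] = [0.249, 1.915].

[0.249, 1.915]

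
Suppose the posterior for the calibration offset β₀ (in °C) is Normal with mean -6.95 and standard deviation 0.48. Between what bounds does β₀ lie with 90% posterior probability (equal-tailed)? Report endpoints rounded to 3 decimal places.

[-7.740, -6.160]

The posterior is symmetric, so the 90% equal-tailed interval is β₀ = -6.95 ± z·0.48 with z = 1.645.
Half-width: 1.645 × 0.48 = 0.790.
-6.95 − 0.790 = -7.740; -6.95 + 0.790 = -6.160.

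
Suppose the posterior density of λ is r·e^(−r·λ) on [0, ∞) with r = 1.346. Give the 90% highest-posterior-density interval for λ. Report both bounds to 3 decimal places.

[0.000, 1.711]

The exponential density is strictly decreasing on [0, ∞), so the HPD interval is anchored at 0: [0, q] with P(λ ≤ q) = 0.90.
q = −ln(1 − 0.90) / 1.346 = 2.3026 / 1.346 = 1.711.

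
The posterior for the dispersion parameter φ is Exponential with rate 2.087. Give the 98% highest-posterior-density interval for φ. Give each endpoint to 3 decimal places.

[0.000, 1.874]

The exponential density is strictly decreasing on [0, ∞), so the HPD interval is anchored at 0: [0, q] with P(φ ≤ q) = 0.98.
q = −ln(1 − 0.98) / 2.087 = 3.9120 / 2.087 = 1.874.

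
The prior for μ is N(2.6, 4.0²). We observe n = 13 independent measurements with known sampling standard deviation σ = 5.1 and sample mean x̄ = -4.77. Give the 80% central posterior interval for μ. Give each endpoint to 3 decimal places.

Posterior precision = 1/4.0² + 13/5.1² = 0.0625 + 0.4998 = 0.5623, so posterior SD = 1.3336.
Posterior mean = (2.6/4.0² + 13·-4.77/5.1²) / 0.5623 = -3.9508.
Interval: -3.9508 ± 1.282 × 1.3336 → [-5.660, -2.242].

[-5.660, -2.242]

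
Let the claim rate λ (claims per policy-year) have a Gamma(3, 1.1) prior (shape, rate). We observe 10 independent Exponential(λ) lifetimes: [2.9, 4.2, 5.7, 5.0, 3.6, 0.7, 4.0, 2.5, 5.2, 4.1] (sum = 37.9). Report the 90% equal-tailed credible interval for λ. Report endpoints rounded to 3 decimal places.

[0.197, 0.499]

Posterior: Gamma(3+10, 1.1+37.9) = Gamma(13, 39.0) (shape, rate).
Equal-tailed 90% interval: Gamma(13, 39.0) quantiles at 0.05 and 0.95.
Posterior mean ≈ 0.333, SD ≈ 0.092; a Normal approximation gives roughly [0.181, 0.485].
Exact: lower = 0.197; upper = 0.499.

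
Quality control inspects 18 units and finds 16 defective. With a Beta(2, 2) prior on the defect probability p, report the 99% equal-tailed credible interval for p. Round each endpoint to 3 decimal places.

Posterior: Beta(2+16, 2+2) = Beta(18, 4).
Equal-tailed 99% interval: the 0.005 and 0.995 quantiles of Beta(18, 4).
Posterior mean ≈ 0.818, SD ≈ 0.080; a Normal approximation gives roughly [0.611, 1.025].
Exact: F⁻¹(0.005) = 0.568; F⁻¹(0.995) = 0.966.

[0.568, 0.966]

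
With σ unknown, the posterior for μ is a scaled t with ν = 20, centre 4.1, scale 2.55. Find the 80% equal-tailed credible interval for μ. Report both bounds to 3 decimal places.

[0.720, 7.480]

The t_20 distribution is symmetric; the 80% interval is 4.1 ± t·2.55 with t_{0.9,20} = 1.325.
Half-width: 1.325 × 2.55 = 3.380.
4.1 − 3.380 = 0.720; 4.1 + 3.380 = 7.480.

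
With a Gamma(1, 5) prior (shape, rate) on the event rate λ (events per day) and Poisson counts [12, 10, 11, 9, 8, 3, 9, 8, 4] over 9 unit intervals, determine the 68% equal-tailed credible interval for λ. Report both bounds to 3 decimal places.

Posterior: Gamma(1+74, 5+9) = Gamma(75, 14) (shape, rate).
Equal-tailed 68% interval: Gamma(75, 14) quantiles at 0.16 and 0.84.
Posterior mean ≈ 5.357, SD ≈ 0.619; a Normal approximation gives roughly [4.742, 5.972].
Exact: lower = 4.743; upper = 5.971.

[4.743, 5.971]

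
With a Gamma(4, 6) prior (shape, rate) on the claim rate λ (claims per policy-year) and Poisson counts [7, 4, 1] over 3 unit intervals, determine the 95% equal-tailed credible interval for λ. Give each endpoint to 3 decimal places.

Posterior: Gamma(4+12, 6+3) = Gamma(16, 9) (shape, rate).
Equal-tailed 95% interval: Gamma(16, 9) quantiles at 0.025 and 0.975.
Posterior mean ≈ 1.778, SD ≈ 0.444; a Normal approximation gives roughly [0.907, 2.649].
Exact: lower = 1.016; upper = 2.749.

[1.016, 2.749]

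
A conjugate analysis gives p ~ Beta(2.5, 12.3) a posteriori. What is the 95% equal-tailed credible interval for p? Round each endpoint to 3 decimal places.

[0.031, 0.389]

Posterior: Beta(2.5, 12.3).
Equal-tailed 95% interval: the 0.025 and 0.975 quantiles of Beta(2.5, 12.3).
Posterior mean ≈ 0.169, SD ≈ 0.094; a Normal approximation gives roughly [-0.016, 0.354].
Exact: F⁻¹(0.025) = 0.031; F⁻¹(0.975) = 0.389.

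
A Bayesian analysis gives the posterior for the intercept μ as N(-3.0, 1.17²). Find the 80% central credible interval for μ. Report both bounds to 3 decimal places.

[-4.499, -1.501]

The posterior is symmetric, so the 80% equal-tailed interval is μ = -3.0 ± z·1.17 with z = 1.282.
Half-width: 1.282 × 1.17 = 1.499.
-3.0 − 1.499 = -4.499; -3.0 + 1.499 = -1.501.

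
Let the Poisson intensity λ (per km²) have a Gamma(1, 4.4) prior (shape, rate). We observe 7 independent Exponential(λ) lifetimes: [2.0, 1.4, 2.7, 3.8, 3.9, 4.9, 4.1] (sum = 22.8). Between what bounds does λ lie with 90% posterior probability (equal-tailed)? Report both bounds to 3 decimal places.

[0.146, 0.483]

Posterior: Gamma(1+7, 4.4+22.8) = Gamma(8, 27.2) (shape, rate).
Equal-tailed 90% interval: Gamma(8, 27.2) quantiles at 0.05 and 0.95.
Posterior mean ≈ 0.294, SD ≈ 0.104; a Normal approximation gives roughly [0.123, 0.465].
Exact: lower = 0.146; upper = 0.483.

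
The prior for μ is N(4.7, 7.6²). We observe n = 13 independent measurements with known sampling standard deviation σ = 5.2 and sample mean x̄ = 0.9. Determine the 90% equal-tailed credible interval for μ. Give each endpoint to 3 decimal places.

[-1.299, 3.363]

Posterior precision = 1/7.6² + 13/5.2² = 0.0173 + 0.4808 = 0.4981, so posterior SD = 1.4169.
Posterior mean = (4.7/7.6² + 13·0.9/5.2²) / 0.4981 = 1.0321.
Interval: 1.0321 ± 1.645 × 1.4169 → [-1.299, 3.363].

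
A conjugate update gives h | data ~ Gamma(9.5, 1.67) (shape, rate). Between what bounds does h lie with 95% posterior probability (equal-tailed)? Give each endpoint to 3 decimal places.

Posterior: Gamma(shape 9.5, rate 1.67).
Equal-tailed 95% interval: Gamma(9.5, 1.67) quantiles at 0.025 and 0.975.
Posterior mean ≈ 5.689, SD ≈ 1.846; a Normal approximation gives roughly [2.071, 9.306].
Exact: lower = 2.667; upper = 9.836.

[2.667, 9.836]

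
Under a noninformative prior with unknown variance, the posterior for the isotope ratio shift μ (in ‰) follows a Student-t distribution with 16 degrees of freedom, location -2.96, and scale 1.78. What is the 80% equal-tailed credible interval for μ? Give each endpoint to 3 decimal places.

The t_16 distribution is symmetric; the 80% interval is -2.96 ± t·1.78 with t_{0.9,16} = 1.337.
Half-width: 1.337 × 1.78 = 2.379.
-2.96 − 2.379 = -5.339; -2.96 + 2.379 = -0.581.

[-5.339, -0.581]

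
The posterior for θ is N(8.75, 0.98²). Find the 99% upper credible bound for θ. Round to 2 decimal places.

11.03

Need U with P(θ ≤ U) = 0.99: U = 8.75 + z_{0.01}·0.98.
z = 2.326; U = 8.75 + 2.326 × 0.98 = 11.03.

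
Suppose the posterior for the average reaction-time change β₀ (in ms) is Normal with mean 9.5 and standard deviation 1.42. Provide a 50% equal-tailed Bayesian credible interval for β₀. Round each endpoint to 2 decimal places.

[8.54, 10.46]

The posterior is symmetric, so the 50% equal-tailed interval is β₀ = 9.5 ± z·1.42 with z = 0.674.
Half-width: 0.674 × 1.42 = 0.96.
9.5 − 0.96 = 8.54; 9.5 + 0.96 = 10.46.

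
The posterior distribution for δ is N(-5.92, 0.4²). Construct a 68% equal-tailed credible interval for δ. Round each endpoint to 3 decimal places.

[-6.318, -5.522]

The posterior is symmetric, so the 68% equal-tailed interval is δ = -5.92 ± z·0.4 with z = 0.994.
Half-width: 0.994 × 0.4 = 0.398.
-5.92 − 0.398 = -6.318; -5.92 + 0.398 = -5.522.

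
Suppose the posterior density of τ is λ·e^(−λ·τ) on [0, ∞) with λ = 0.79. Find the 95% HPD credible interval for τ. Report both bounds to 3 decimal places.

The exponential density is strictly decreasing on [0, ∞), so the HPD interval is anchored at 0: [0, q] with P(τ ≤ q) = 0.95.
q = −ln(1 − 0.95) / 0.79 = 2.9957 / 0.79 = 3.792.

[0.000, 3.792]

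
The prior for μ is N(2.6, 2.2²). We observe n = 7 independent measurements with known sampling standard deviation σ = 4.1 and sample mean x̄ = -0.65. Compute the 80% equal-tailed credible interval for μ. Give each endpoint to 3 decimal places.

Posterior precision = 1/2.2² + 7/4.1² = 0.2066 + 0.4164 = 0.6230, so posterior SD = 1.2669.
Posterior mean = (2.6/2.2² + 7·-0.65/4.1²) / 0.6230 = 0.4278.
Interval: 0.4278 ± 1.282 × 1.2669 → [-1.196, 2.051].

[-1.196, 2.051]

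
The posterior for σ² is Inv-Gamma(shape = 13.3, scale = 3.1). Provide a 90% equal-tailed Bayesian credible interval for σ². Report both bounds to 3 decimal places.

[0.156, 0.391]

Inverse-Gamma(13.3, 3.1) quantiles: F⁻¹(0.05) and F⁻¹(0.95).
Equivalently, 1/σ² ~ Gamma(13.3, rate = 3.1); invert its 0.95 and 0.05 quantiles.
Posterior mean ≈ 0.252, SD ≈ 0.075; a Normal approximation gives roughly [0.129, 0.375].
Exact: lower = 0.156; upper = 0.391.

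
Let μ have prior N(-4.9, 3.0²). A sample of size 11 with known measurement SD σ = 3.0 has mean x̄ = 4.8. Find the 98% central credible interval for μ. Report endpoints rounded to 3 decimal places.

[1.977, 6.006]

Posterior precision = 1/3.0² + 11/3.0² = 0.1111 + 1.2222 = 1.3333, so posterior SD = 0.8660.
Posterior mean = (-4.9/3.0² + 11·4.8/3.0²) / 1.3333 = 3.9917.
Interval: 3.9917 ± 2.326 × 0.8660 → [1.977, 6.006].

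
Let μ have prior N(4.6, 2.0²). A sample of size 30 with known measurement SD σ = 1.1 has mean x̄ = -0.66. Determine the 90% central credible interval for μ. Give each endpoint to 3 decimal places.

Posterior precision = 1/2.0² + 30/1.1² = 0.2500 + 24.7934 = 25.0434, so posterior SD = 0.1998.
Posterior mean = (4.6/2.0² + 30·-0.66/1.1²) / 25.0434 = -0.6075.
Interval: -0.6075 ± 1.645 × 0.1998 → [-0.936, -0.279].

[-0.936, -0.279]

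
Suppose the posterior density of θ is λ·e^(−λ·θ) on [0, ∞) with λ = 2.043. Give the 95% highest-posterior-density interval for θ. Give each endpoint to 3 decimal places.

The exponential density is strictly decreasing on [0, ∞), so the HPD interval is anchored at 0: [0, q] with P(θ ≤ q) = 0.95.
q = −ln(1 − 0.95) / 2.043 = 2.9957 / 2.043 = 1.466.

[0.000, 1.466]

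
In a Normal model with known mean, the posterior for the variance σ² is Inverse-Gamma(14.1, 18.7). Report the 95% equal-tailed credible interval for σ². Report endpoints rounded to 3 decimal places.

Inverse-Gamma(14.1, 18.7) quantiles: F⁻¹(0.025) and F⁻¹(0.975).
Equivalently, 1/σ² ~ Gamma(14.1, rate = 18.7); invert its 0.975 and 0.025 quantiles.
Posterior mean ≈ 1.427, SD ≈ 0.410; a Normal approximation gives roughly [0.623, 2.232].
Exact: lower = 0.836; upper = 2.420.

[0.836, 2.420]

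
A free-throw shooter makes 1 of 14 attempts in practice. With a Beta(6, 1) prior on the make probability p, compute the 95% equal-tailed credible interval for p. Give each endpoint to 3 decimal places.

[0.154, 0.543]

Posterior: Beta(6+1, 1+13) = Beta(7, 14).
Equal-tailed 95% interval: the 0.025 and 0.975 quantiles of Beta(7, 14).
Posterior mean ≈ 0.333, SD ≈ 0.101; a Normal approximation gives roughly [0.136, 0.530].
Exact: F⁻¹(0.025) = 0.154; F⁻¹(0.975) = 0.543.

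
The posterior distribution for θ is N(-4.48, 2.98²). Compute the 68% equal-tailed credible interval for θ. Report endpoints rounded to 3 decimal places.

[-7.443, -1.517]

The posterior is symmetric, so the 68% equal-tailed interval is θ = -4.48 ± z·2.98 with z = 0.994.
Half-width: 0.994 × 2.98 = 2.963.
-4.48 − 2.963 = -7.443; -4.48 + 2.963 = -1.517.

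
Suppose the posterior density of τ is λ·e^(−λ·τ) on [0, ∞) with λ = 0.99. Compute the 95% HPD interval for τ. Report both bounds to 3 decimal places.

The exponential density is strictly decreasing on [0, ∞), so the HPD interval is anchored at 0: [0, q] with P(τ ≤ q) = 0.95.
q = −ln(1 − 0.95) / 0.99 = 2.9957 / 0.99 = 3.026.

[0.000, 3.026]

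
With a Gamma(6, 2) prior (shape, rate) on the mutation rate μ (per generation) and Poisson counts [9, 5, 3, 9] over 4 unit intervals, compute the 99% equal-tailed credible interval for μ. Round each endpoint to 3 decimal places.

[3.217, 8.073]

Posterior: Gamma(6+26, 2+4) = Gamma(32, 6) (shape, rate).
Equal-tailed 99% interval: Gamma(32, 6) quantiles at 0.005 and 0.995.
Posterior mean ≈ 5.333, SD ≈ 0.943; a Normal approximation gives roughly [2.905, 7.762].
Exact: lower = 3.217; upper = 8.073.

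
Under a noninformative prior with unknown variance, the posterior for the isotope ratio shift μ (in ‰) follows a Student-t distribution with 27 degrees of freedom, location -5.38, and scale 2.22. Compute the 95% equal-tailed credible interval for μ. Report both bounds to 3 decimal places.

[-9.935, -0.825]

The t_27 distribution is symmetric; the 95% interval is -5.38 ± t·2.22 with t_{0.975,27} = 2.052.
Half-width: 2.052 × 2.22 = 4.555.
-5.38 − 4.555 = -9.935; -5.38 + 4.555 = -0.825.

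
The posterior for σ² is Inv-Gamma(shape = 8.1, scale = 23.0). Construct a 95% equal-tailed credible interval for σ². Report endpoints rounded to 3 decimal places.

[1.580, 6.536]

Inverse-Gamma(8.1, 23.0) quantiles: F⁻¹(0.025) and F⁻¹(0.975).
Equivalently, 1/σ² ~ Gamma(8.1, rate = 23.0); invert its 0.975 and 0.025 quantiles.
Posterior mean ≈ 3.239, SD ≈ 1.312; a Normal approximation gives roughly [0.669, 5.810].
Exact: lower = 1.580; upper = 6.536.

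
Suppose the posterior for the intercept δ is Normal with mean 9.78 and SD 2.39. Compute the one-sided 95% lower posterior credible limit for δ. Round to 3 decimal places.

5.849

Need L with P(δ ≥ L) = 0.95: L = 9.78 − z_{0.05}·2.39.
z = 1.645; L = 9.78 − 1.645 × 2.39 = 5.849.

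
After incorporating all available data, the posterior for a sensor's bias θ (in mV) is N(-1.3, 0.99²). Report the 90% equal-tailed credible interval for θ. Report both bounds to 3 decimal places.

[-2.928, 0.328]

The posterior is symmetric, so the 90% equal-tailed interval is θ = -1.3 ± z·0.99 with z = 1.645.
Half-width: 1.645 × 0.99 = 1.628.
-1.3 − 1.628 = -2.928; -1.3 + 1.628 = 0.328.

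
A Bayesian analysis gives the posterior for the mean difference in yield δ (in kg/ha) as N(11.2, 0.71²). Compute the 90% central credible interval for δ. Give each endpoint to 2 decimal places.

The posterior is symmetric, so the 90% equal-tailed interval is δ = 11.2 ± z·0.71 with z = 1.645.
Half-width: 1.645 × 0.71 = 1.17.
11.2 − 1.17 = 10.03; 11.2 + 1.17 = 12.37.

[10.03, 12.37]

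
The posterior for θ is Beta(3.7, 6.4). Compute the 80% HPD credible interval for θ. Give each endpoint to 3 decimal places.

The posterior is unimodal and skewed, so the HPD interval has equal density at both endpoints and is the shortest 80% interval.
Solving f(0.163) = f(0.540) with F(0.540) − F(0.163) = 0.80 gives [0.163, 0.540].
For comparison, the equal-tailed interval is [0.183, 0.563]; the HPD is narrower and shifted toward the mode.

[0.163, 0.540]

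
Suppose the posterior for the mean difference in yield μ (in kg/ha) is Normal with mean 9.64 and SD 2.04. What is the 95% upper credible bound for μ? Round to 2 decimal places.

Need U with P(μ ≤ U) = 0.95: U = 9.64 + z_{0.05}·2.04.
z = 1.645; U = 9.64 + 1.645 × 2.04 = 13.00.

13.00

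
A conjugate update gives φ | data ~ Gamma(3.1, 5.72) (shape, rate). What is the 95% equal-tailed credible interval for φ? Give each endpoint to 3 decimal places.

[0.116, 1.291]

Posterior: Gamma(shape 3.1, rate 5.72).
Equal-tailed 95% interval: Gamma(3.1, 5.72) quantiles at 0.025 and 0.975.
Posterior mean ≈ 0.542, SD ≈ 0.308; a Normal approximation gives roughly [-0.061, 1.145].
Exact: lower = 0.116; upper = 1.291.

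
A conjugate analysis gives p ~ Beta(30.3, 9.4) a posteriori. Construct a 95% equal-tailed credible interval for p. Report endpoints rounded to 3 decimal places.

Posterior: Beta(30.3, 9.4).
Equal-tailed 95% interval: the 0.025 and 0.975 quantiles of Beta(30.3, 9.4).
Posterior mean ≈ 0.763, SD ≈ 0.067; a Normal approximation gives roughly [0.633, 0.894].
Exact: F⁻¹(0.025) = 0.621; F⁻¹(0.975) = 0.880.

[0.621, 0.880]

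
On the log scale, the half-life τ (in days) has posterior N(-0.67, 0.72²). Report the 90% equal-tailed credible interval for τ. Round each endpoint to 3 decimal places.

On the log scale the 90% interval is -0.67 ± 1.645 × 0.72 = [-1.8543, 0.5143].
Exponentiate: [e^-1.8543, e^0.5143] = [0.157, 1.672].

[0.157, 1.672]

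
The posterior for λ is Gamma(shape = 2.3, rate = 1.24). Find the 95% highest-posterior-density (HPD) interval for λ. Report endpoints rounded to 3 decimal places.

The posterior is unimodal and skewed, so the HPD interval has equal density at both endpoints and is the shortest 95% interval.
Solving f(0.080) = f(4.247) with F(4.247) − F(0.080) = 0.95 gives [0.080, 4.247].
For comparison, the equal-tailed interval is [0.276, 4.906]; the HPD is narrower and shifted toward the mode.

[0.080, 4.247]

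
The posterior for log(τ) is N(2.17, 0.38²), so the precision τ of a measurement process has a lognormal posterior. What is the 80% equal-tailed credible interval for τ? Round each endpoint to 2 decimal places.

On the log scale the 80% interval is 2.17 ± 1.282 × 0.38 = [1.6830, 2.6570].
Exponentiate: [e^1.6830, e^2.6570] = [5.38, 14.25].

[5.38, 14.25]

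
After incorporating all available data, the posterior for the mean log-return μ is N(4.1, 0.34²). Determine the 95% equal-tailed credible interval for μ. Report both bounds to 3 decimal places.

[3.434, 4.766]

The posterior is symmetric, so the 95% equal-tailed interval is μ = 4.1 ± z·0.34 with z = 1.960.
Half-width: 1.960 × 0.34 = 0.666.
4.1 − 0.666 = 3.434; 4.1 + 0.666 = 4.766.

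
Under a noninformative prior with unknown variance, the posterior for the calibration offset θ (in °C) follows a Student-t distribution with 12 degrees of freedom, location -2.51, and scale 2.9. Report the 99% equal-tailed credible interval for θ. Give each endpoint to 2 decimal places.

[-11.37, 6.35]

The t_12 distribution is symmetric; the 99% interval is -2.51 ± t·2.9 with t_{0.995,12} = 3.055.
Half-width: 3.055 × 2.9 = 8.86.
-2.51 − 8.86 = -11.37; -2.51 + 8.86 = 6.35.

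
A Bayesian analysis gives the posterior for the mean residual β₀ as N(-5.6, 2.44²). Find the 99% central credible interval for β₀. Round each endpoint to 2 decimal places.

[-11.89, 0.69]

The posterior is symmetric, so the 99% equal-tailed interval is β₀ = -5.6 ± z·2.44 with z = 2.576.
Half-width: 2.576 × 2.44 = 6.29.
-5.6 − 6.29 = -11.89; -5.6 + 6.29 = 0.69.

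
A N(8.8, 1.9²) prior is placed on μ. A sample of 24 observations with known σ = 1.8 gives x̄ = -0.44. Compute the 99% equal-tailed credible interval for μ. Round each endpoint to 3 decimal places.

Posterior precision = 1/1.9² + 24/1.8² = 0.2770 + 7.4074 = 7.6844, so posterior SD = 0.3607.
Posterior mean = (8.8/1.9² + 24·-0.44/1.8²) / 7.6844 = -0.1069.
Interval: -0.1069 ± 2.576 × 0.3607 → [-1.036, 0.822].

[-1.036, 0.822]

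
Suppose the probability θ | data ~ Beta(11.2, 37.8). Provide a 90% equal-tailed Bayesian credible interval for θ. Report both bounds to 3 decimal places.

Posterior: Beta(11.2, 37.8).
Equal-tailed 90% interval: the 0.05 and 0.95 quantiles of Beta(11.2, 37.8).
Posterior mean ≈ 0.229, SD ≈ 0.059; a Normal approximation gives roughly [0.131, 0.326].
Exact: F⁻¹(0.05) = 0.138; F⁻¹(0.95) = 0.332.

[0.138, 0.332]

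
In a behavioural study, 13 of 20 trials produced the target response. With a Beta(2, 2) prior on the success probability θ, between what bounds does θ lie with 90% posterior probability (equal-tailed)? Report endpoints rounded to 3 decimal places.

Posterior: Beta(2+13, 2+7) = Beta(15, 9).
Equal-tailed 90% interval: the 0.05 and 0.95 quantiles of Beta(15, 9).
Posterior mean ≈ 0.625, SD ≈ 0.097; a Normal approximation gives roughly [0.466, 0.784].
Exact: F⁻¹(0.05) = 0.460; F⁻¹(0.95) = 0.778.

[0.460, 0.778]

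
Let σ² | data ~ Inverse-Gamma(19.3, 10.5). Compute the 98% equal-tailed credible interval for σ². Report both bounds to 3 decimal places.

[0.339, 0.994]

Inverse-Gamma(19.3, 10.5) quantiles: F⁻¹(0.01) and F⁻¹(0.99).
Equivalently, 1/σ² ~ Gamma(19.3, rate = 10.5); invert its 0.99 and 0.01 quantiles.
Posterior mean ≈ 0.574, SD ≈ 0.138; a Normal approximation gives roughly [0.253, 0.895].
Exact: lower = 0.339; upper = 0.994.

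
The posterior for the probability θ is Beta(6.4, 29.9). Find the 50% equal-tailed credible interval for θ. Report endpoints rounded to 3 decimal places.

[0.131, 0.215]

Posterior: Beta(6.4, 29.9).
Equal-tailed 50% interval: the 0.25 and 0.75 quantiles of Beta(6.4, 29.9).
Posterior mean ≈ 0.176, SD ≈ 0.062; a Normal approximation gives roughly [0.134, 0.218].
Exact: F⁻¹(0.25) = 0.131; F⁻¹(0.75) = 0.215.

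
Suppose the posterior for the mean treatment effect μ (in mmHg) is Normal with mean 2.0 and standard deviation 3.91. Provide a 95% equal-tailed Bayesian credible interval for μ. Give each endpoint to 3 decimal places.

[-5.663, 9.663]

The posterior is symmetric, so the 95% equal-tailed interval is μ = 2.0 ± z·3.91 with z = 1.960.
Half-width: 1.960 × 3.91 = 7.663.
2.0 − 7.663 = -5.663; 2.0 + 7.663 = 9.663.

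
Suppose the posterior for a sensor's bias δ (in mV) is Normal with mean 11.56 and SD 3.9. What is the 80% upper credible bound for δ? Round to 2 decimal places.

Need U with P(δ ≤ U) = 0.80: U = 11.56 + z_{0.2}·3.9.
z = 0.842; U = 11.56 + 0.842 × 3.9 = 14.84.

14.84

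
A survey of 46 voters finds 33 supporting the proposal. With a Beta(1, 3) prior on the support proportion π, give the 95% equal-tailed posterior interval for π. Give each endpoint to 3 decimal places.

Posterior: Beta(1+33, 3+13) = Beta(34, 16).
Equal-tailed 95% interval: the 0.025 and 0.975 quantiles of Beta(34, 16).
Posterior mean ≈ 0.680, SD ≈ 0.065; a Normal approximation gives roughly [0.552, 0.808].
Exact: F⁻¹(0.025) = 0.546; F⁻¹(0.975) = 0.801.

[0.546, 0.801]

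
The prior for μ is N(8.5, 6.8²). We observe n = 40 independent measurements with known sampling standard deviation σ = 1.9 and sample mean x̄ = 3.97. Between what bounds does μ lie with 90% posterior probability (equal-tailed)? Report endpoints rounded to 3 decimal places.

[3.485, 4.472]

Posterior precision = 1/6.8² + 40/1.9² = 0.0216 + 11.0803 = 11.1020, so posterior SD = 0.3001.
Posterior mean = (8.5/6.8² + 40·3.97/1.9²) / 11.1020 = 3.9788.
Interval: 3.9788 ± 1.645 × 0.3001 → [3.485, 4.472].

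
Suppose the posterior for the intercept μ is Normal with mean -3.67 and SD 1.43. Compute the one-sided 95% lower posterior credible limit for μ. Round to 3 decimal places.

-6.022

Need L with P(μ ≥ L) = 0.95: L = -3.67 − z_{0.05}·1.43.
z = 1.645; L = -3.67 − 1.645 × 1.43 = -6.022.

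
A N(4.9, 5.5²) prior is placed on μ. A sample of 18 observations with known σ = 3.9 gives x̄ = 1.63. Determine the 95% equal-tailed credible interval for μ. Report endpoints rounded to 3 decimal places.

[-0.058, 3.496]

Posterior precision = 1/5.5² + 18/3.9² = 0.0331 + 1.1834 = 1.2165, so posterior SD = 0.9067.
Posterior mean = (4.9/5.5² + 18·1.63/3.9²) / 1.2165 = 1.7189.
Interval: 1.7189 ± 1.960 × 0.9067 → [-0.058, 3.496].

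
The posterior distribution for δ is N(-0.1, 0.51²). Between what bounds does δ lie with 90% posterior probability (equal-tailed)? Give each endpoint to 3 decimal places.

The posterior is symmetric, so the 90% equal-tailed interval is δ = -0.1 ± z·0.51 with z = 1.645.
Half-width: 1.645 × 0.51 = 0.839.
-0.1 − 0.839 = -0.939; -0.1 + 0.839 = 0.739.

[-0.939, 0.739]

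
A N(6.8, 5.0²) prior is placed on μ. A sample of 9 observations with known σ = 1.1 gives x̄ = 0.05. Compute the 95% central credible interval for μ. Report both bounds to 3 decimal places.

Posterior precision = 1/5.0² + 9/1.1² = 0.0400 + 7.4380 = 7.4780, so posterior SD = 0.3657.
Posterior mean = (6.8/5.0² + 9·0.05/1.1²) / 7.4780 = 0.0861.
Interval: 0.0861 ± 1.960 × 0.3657 → [-0.631, 0.803].

[-0.631, 0.803]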